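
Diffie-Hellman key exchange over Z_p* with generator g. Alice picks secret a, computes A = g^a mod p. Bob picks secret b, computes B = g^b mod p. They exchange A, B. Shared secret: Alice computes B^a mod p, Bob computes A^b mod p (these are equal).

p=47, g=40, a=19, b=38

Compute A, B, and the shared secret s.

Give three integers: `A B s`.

Answer: 35 3 18

Derivation:
A = 40^19 mod 47  (bits of 19 = 10011)
  bit 0 = 1: r = r^2 * 40 mod 47 = 1^2 * 40 = 1*40 = 40
  bit 1 = 0: r = r^2 mod 47 = 40^2 = 2
  bit 2 = 0: r = r^2 mod 47 = 2^2 = 4
  bit 3 = 1: r = r^2 * 40 mod 47 = 4^2 * 40 = 16*40 = 29
  bit 4 = 1: r = r^2 * 40 mod 47 = 29^2 * 40 = 42*40 = 35
  -> A = 35
B = 40^38 mod 47  (bits of 38 = 100110)
  bit 0 = 1: r = r^2 * 40 mod 47 = 1^2 * 40 = 1*40 = 40
  bit 1 = 0: r = r^2 mod 47 = 40^2 = 2
  bit 2 = 0: r = r^2 mod 47 = 2^2 = 4
  bit 3 = 1: r = r^2 * 40 mod 47 = 4^2 * 40 = 16*40 = 29
  bit 4 = 1: r = r^2 * 40 mod 47 = 29^2 * 40 = 42*40 = 35
  bit 5 = 0: r = r^2 mod 47 = 35^2 = 3
  -> B = 3
s = B^a = 3^19 mod 47  (bits of 19 = 10011)
  bit 0 = 1: r = r^2 * 3 mod 47 = 1^2 * 3 = 1*3 = 3
  bit 1 = 0: r = r^2 mod 47 = 3^2 = 9
  bit 2 = 0: r = r^2 mod 47 = 9^2 = 34
  bit 3 = 1: r = r^2 * 3 mod 47 = 34^2 * 3 = 28*3 = 37
  bit 4 = 1: r = r^2 * 3 mod 47 = 37^2 * 3 = 6*3 = 18
  -> s = B^a = 18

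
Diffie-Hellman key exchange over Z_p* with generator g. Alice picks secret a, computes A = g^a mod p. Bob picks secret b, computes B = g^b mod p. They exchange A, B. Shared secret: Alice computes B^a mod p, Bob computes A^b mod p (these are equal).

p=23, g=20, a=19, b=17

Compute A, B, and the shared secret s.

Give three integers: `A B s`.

Answer: 17 7 11

Derivation:
A = 20^19 mod 23  (bits of 19 = 10011)
  bit 0 = 1: r = r^2 * 20 mod 23 = 1^2 * 20 = 1*20 = 20
  bit 1 = 0: r = r^2 mod 23 = 20^2 = 9
  bit 2 = 0: r = r^2 mod 23 = 9^2 = 12
  bit 3 = 1: r = r^2 * 20 mod 23 = 12^2 * 20 = 6*20 = 5
  bit 4 = 1: r = r^2 * 20 mod 23 = 5^2 * 20 = 2*20 = 17
  -> A = 17
B = 20^17 mod 23  (bits of 17 = 10001)
  bit 0 = 1: r = r^2 * 20 mod 23 = 1^2 * 20 = 1*20 = 20
  bit 1 = 0: r = r^2 mod 23 = 20^2 = 9
  bit 2 = 0: r = r^2 mod 23 = 9^2 = 12
  bit 3 = 0: r = r^2 mod 23 = 12^2 = 6
  bit 4 = 1: r = r^2 * 20 mod 23 = 6^2 * 20 = 13*20 = 7
  -> B = 7
s = B^a = 7^19 mod 23  (bits of 19 = 10011)
  bit 0 = 1: r = r^2 * 7 mod 23 = 1^2 * 7 = 1*7 = 7
  bit 1 = 0: r = r^2 mod 23 = 7^2 = 3
  bit 2 = 0: r = r^2 mod 23 = 3^2 = 9
  bit 3 = 1: r = r^2 * 7 mod 23 = 9^2 * 7 = 12*7 = 15
  bit 4 = 1: r = r^2 * 7 mod 23 = 15^2 * 7 = 18*7 = 11
  -> s = B^a = 11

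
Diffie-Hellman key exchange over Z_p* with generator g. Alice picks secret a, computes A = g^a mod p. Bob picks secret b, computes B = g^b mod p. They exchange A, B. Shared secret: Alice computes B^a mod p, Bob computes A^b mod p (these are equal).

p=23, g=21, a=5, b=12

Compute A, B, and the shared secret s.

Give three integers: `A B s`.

A = 21^5 mod 23  (bits of 5 = 101)
  bit 0 = 1: r = r^2 * 21 mod 23 = 1^2 * 21 = 1*21 = 21
  bit 1 = 0: r = r^2 mod 23 = 21^2 = 4
  bit 2 = 1: r = r^2 * 21 mod 23 = 4^2 * 21 = 16*21 = 14
  -> A = 14
B = 21^12 mod 23  (bits of 12 = 1100)
  bit 0 = 1: r = r^2 * 21 mod 23 = 1^2 * 21 = 1*21 = 21
  bit 1 = 1: r = r^2 * 21 mod 23 = 21^2 * 21 = 4*21 = 15
  bit 2 = 0: r = r^2 mod 23 = 15^2 = 18
  bit 3 = 0: r = r^2 mod 23 = 18^2 = 2
  -> B = 2
s = B^a = 2^5 mod 23  (bits of 5 = 101)
  bit 0 = 1: r = r^2 * 2 mod 23 = 1^2 * 2 = 1*2 = 2
  bit 1 = 0: r = r^2 mod 23 = 2^2 = 4
  bit 2 = 1: r = r^2 * 2 mod 23 = 4^2 * 2 = 16*2 = 9
  -> s = B^a = 9

Answer: 14 2 9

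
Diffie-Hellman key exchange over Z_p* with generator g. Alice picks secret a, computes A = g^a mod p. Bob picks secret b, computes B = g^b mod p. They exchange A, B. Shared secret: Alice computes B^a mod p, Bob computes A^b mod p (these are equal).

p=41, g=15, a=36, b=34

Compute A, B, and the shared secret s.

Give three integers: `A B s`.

Answer: 4 33 10

Derivation:
A = 15^36 mod 41  (bits of 36 = 100100)
  bit 0 = 1: r = r^2 * 15 mod 41 = 1^2 * 15 = 1*15 = 15
  bit 1 = 0: r = r^2 mod 41 = 15^2 = 20
  bit 2 = 0: r = r^2 mod 41 = 20^2 = 31
  bit 3 = 1: r = r^2 * 15 mod 41 = 31^2 * 15 = 18*15 = 24
  bit 4 = 0: r = r^2 mod 41 = 24^2 = 2
  bit 5 = 0: r = r^2 mod 41 = 2^2 = 4
  -> A = 4
B = 15^34 mod 41  (bits of 34 = 100010)
  bit 0 = 1: r = r^2 * 15 mod 41 = 1^2 * 15 = 1*15 = 15
  bit 1 = 0: r = r^2 mod 41 = 15^2 = 20
  bit 2 = 0: r = r^2 mod 41 = 20^2 = 31
  bit 3 = 0: r = r^2 mod 41 = 31^2 = 18
  bit 4 = 1: r = r^2 * 15 mod 41 = 18^2 * 15 = 37*15 = 22
  bit 5 = 0: r = r^2 mod 41 = 22^2 = 33
  -> B = 33
s = B^a = 33^36 mod 41  (bits of 36 = 100100)
  bit 0 = 1: r = r^2 * 33 mod 41 = 1^2 * 33 = 1*33 = 33
  bit 1 = 0: r = r^2 mod 41 = 33^2 = 23
  bit 2 = 0: r = r^2 mod 41 = 23^2 = 37
  bit 3 = 1: r = r^2 * 33 mod 41 = 37^2 * 33 = 16*33 = 36
  bit 4 = 0: r = r^2 mod 41 = 36^2 = 25
  bit 5 = 0: r = r^2 mod 41 = 25^2 = 10
  -> s = B^a = 10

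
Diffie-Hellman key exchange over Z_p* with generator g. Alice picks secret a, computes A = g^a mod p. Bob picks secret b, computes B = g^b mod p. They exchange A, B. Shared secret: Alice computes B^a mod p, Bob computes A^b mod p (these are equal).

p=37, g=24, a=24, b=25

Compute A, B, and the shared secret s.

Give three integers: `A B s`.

A = 24^24 mod 37  (bits of 24 = 11000)
  bit 0 = 1: r = r^2 * 24 mod 37 = 1^2 * 24 = 1*24 = 24
  bit 1 = 1: r = r^2 * 24 mod 37 = 24^2 * 24 = 21*24 = 23
  bit 2 = 0: r = r^2 mod 37 = 23^2 = 11
  bit 3 = 0: r = r^2 mod 37 = 11^2 = 10
  bit 4 = 0: r = r^2 mod 37 = 10^2 = 26
  -> A = 26
B = 24^25 mod 37  (bits of 25 = 11001)
  bit 0 = 1: r = r^2 * 24 mod 37 = 1^2 * 24 = 1*24 = 24
  bit 1 = 1: r = r^2 * 24 mod 37 = 24^2 * 24 = 21*24 = 23
  bit 2 = 0: r = r^2 mod 37 = 23^2 = 11
  bit 3 = 0: r = r^2 mod 37 = 11^2 = 10
  bit 4 = 1: r = r^2 * 24 mod 37 = 10^2 * 24 = 26*24 = 32
  -> B = 32
s = B^a = 32^24 mod 37  (bits of 24 = 11000)
  bit 0 = 1: r = r^2 * 32 mod 37 = 1^2 * 32 = 1*32 = 32
  bit 1 = 1: r = r^2 * 32 mod 37 = 32^2 * 32 = 25*32 = 23
  bit 2 = 0: r = r^2 mod 37 = 23^2 = 11
  bit 3 = 0: r = r^2 mod 37 = 11^2 = 10
  bit 4 = 0: r = r^2 mod 37 = 10^2 = 26
  -> s = B^a = 26

Answer: 26 32 26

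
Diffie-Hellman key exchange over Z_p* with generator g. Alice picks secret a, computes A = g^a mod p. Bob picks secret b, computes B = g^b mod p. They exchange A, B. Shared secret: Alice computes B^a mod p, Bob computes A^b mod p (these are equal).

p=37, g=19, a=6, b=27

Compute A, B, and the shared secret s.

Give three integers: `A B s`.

Answer: 11 31 36

Derivation:
A = 19^6 mod 37  (bits of 6 = 110)
  bit 0 = 1: r = r^2 * 19 mod 37 = 1^2 * 19 = 1*19 = 19
  bit 1 = 1: r = r^2 * 19 mod 37 = 19^2 * 19 = 28*19 = 14
  bit 2 = 0: r = r^2 mod 37 = 14^2 = 11
  -> A = 11
B = 19^27 mod 37  (bits of 27 = 11011)
  bit 0 = 1: r = r^2 * 19 mod 37 = 1^2 * 19 = 1*19 = 19
  bit 1 = 1: r = r^2 * 19 mod 37 = 19^2 * 19 = 28*19 = 14
  bit 2 = 0: r = r^2 mod 37 = 14^2 = 11
  bit 3 = 1: r = r^2 * 19 mod 37 = 11^2 * 19 = 10*19 = 5
  bit 4 = 1: r = r^2 * 19 mod 37 = 5^2 * 19 = 25*19 = 31
  -> B = 31
s = B^a = 31^6 mod 37  (bits of 6 = 110)
  bit 0 = 1: r = r^2 * 31 mod 37 = 1^2 * 31 = 1*31 = 31
  bit 1 = 1: r = r^2 * 31 mod 37 = 31^2 * 31 = 36*31 = 6
  bit 2 = 0: r = r^2 mod 37 = 6^2 = 36
  -> s = B^a = 36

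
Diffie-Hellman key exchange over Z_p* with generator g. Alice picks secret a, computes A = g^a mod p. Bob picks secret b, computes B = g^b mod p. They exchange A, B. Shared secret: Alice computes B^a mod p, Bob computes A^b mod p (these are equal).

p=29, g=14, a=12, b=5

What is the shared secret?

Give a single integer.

Answer: 20

Derivation:
A = 14^12 mod 29  (bits of 12 = 1100)
  bit 0 = 1: r = r^2 * 14 mod 29 = 1^2 * 14 = 1*14 = 14
  bit 1 = 1: r = r^2 * 14 mod 29 = 14^2 * 14 = 22*14 = 18
  bit 2 = 0: r = r^2 mod 29 = 18^2 = 5
  bit 3 = 0: r = r^2 mod 29 = 5^2 = 25
  -> A = 25
B = 14^5 mod 29  (bits of 5 = 101)
  bit 0 = 1: r = r^2 * 14 mod 29 = 1^2 * 14 = 1*14 = 14
  bit 1 = 0: r = r^2 mod 29 = 14^2 = 22
  bit 2 = 1: r = r^2 * 14 mod 29 = 22^2 * 14 = 20*14 = 19
  -> B = 19
s = B^a = 19^12 mod 29  (bits of 12 = 1100)
  bit 0 = 1: r = r^2 * 19 mod 29 = 1^2 * 19 = 1*19 = 19
  bit 1 = 1: r = r^2 * 19 mod 29 = 19^2 * 19 = 13*19 = 15
  bit 2 = 0: r = r^2 mod 29 = 15^2 = 22
  bit 3 = 0: r = r^2 mod 29 = 22^2 = 20
  -> s = B^a = 20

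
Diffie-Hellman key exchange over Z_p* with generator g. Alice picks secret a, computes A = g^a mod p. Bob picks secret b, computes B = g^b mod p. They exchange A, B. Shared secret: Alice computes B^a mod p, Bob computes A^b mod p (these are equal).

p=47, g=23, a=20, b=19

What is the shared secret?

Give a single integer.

Answer: 27

Derivation:
A = 23^20 mod 47  (bits of 20 = 10100)
  bit 0 = 1: r = r^2 * 23 mod 47 = 1^2 * 23 = 1*23 = 23
  bit 1 = 0: r = r^2 mod 47 = 23^2 = 12
  bit 2 = 1: r = r^2 * 23 mod 47 = 12^2 * 23 = 3*23 = 22
  bit 3 = 0: r = r^2 mod 47 = 22^2 = 14
  bit 4 = 0: r = r^2 mod 47 = 14^2 = 8
  -> A = 8
B = 23^19 mod 47  (bits of 19 = 10011)
  bit 0 = 1: r = r^2 * 23 mod 47 = 1^2 * 23 = 1*23 = 23
  bit 1 = 0: r = r^2 mod 47 = 23^2 = 12
  bit 2 = 0: r = r^2 mod 47 = 12^2 = 3
  bit 3 = 1: r = r^2 * 23 mod 47 = 3^2 * 23 = 9*23 = 19
  bit 4 = 1: r = r^2 * 23 mod 47 = 19^2 * 23 = 32*23 = 31
  -> B = 31
s = B^a = 31^20 mod 47  (bits of 20 = 10100)
  bit 0 = 1: r = r^2 * 31 mod 47 = 1^2 * 31 = 1*31 = 31
  bit 1 = 0: r = r^2 mod 47 = 31^2 = 21
  bit 2 = 1: r = r^2 * 31 mod 47 = 21^2 * 31 = 18*31 = 41
  bit 3 = 0: r = r^2 mod 47 = 41^2 = 36
  bit 4 = 0: r = r^2 mod 47 = 36^2 = 27
  -> s = B^a = 27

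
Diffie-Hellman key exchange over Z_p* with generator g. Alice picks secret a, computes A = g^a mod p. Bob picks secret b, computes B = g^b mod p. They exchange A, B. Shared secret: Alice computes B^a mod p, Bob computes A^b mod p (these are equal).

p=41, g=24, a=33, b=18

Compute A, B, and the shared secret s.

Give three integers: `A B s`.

A = 24^33 mod 41  (bits of 33 = 100001)
  bit 0 = 1: r = r^2 * 24 mod 41 = 1^2 * 24 = 1*24 = 24
  bit 1 = 0: r = r^2 mod 41 = 24^2 = 2
  bit 2 = 0: r = r^2 mod 41 = 2^2 = 4
  bit 3 = 0: r = r^2 mod 41 = 4^2 = 16
  bit 4 = 0: r = r^2 mod 41 = 16^2 = 10
  bit 5 = 1: r = r^2 * 24 mod 41 = 10^2 * 24 = 18*24 = 22
  -> A = 22
B = 24^18 mod 41  (bits of 18 = 10010)
  bit 0 = 1: r = r^2 * 24 mod 41 = 1^2 * 24 = 1*24 = 24
  bit 1 = 0: r = r^2 mod 41 = 24^2 = 2
  bit 2 = 0: r = r^2 mod 41 = 2^2 = 4
  bit 3 = 1: r = r^2 * 24 mod 41 = 4^2 * 24 = 16*24 = 15
  bit 4 = 0: r = r^2 mod 41 = 15^2 = 20
  -> B = 20
s = B^a = 20^33 mod 41  (bits of 33 = 100001)
  bit 0 = 1: r = r^2 * 20 mod 41 = 1^2 * 20 = 1*20 = 20
  bit 1 = 0: r = r^2 mod 41 = 20^2 = 31
  bit 2 = 0: r = r^2 mod 41 = 31^2 = 18
  bit 3 = 0: r = r^2 mod 41 = 18^2 = 37
  bit 4 = 0: r = r^2 mod 41 = 37^2 = 16
  bit 5 = 1: r = r^2 * 20 mod 41 = 16^2 * 20 = 10*20 = 36
  -> s = B^a = 36

Answer: 22 20 36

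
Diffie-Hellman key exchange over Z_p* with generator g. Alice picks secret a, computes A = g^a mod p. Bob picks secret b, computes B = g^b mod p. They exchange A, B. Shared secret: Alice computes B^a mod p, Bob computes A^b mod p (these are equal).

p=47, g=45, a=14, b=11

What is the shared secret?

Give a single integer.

Answer: 18

Derivation:
A = 45^14 mod 47  (bits of 14 = 1110)
  bit 0 = 1: r = r^2 * 45 mod 47 = 1^2 * 45 = 1*45 = 45
  bit 1 = 1: r = r^2 * 45 mod 47 = 45^2 * 45 = 4*45 = 39
  bit 2 = 1: r = r^2 * 45 mod 47 = 39^2 * 45 = 17*45 = 13
  bit 3 = 0: r = r^2 mod 47 = 13^2 = 28
  -> A = 28
B = 45^11 mod 47  (bits of 11 = 1011)
  bit 0 = 1: r = r^2 * 45 mod 47 = 1^2 * 45 = 1*45 = 45
  bit 1 = 0: r = r^2 mod 47 = 45^2 = 4
  bit 2 = 1: r = r^2 * 45 mod 47 = 4^2 * 45 = 16*45 = 15
  bit 3 = 1: r = r^2 * 45 mod 47 = 15^2 * 45 = 37*45 = 20
  -> B = 20
s = B^a = 20^14 mod 47  (bits of 14 = 1110)
  bit 0 = 1: r = r^2 * 20 mod 47 = 1^2 * 20 = 1*20 = 20
  bit 1 = 1: r = r^2 * 20 mod 47 = 20^2 * 20 = 24*20 = 10
  bit 2 = 1: r = r^2 * 20 mod 47 = 10^2 * 20 = 6*20 = 26
  bit 3 = 0: r = r^2 mod 47 = 26^2 = 18
  -> s = B^a = 18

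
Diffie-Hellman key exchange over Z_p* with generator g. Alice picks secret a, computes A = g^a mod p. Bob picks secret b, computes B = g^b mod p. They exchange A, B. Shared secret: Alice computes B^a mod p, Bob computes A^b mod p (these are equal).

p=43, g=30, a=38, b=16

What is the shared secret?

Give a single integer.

A = 30^38 mod 43  (bits of 38 = 100110)
  bit 0 = 1: r = r^2 * 30 mod 43 = 1^2 * 30 = 1*30 = 30
  bit 1 = 0: r = r^2 mod 43 = 30^2 = 40
  bit 2 = 0: r = r^2 mod 43 = 40^2 = 9
  bit 3 = 1: r = r^2 * 30 mod 43 = 9^2 * 30 = 38*30 = 22
  bit 4 = 1: r = r^2 * 30 mod 43 = 22^2 * 30 = 11*30 = 29
  bit 5 = 0: r = r^2 mod 43 = 29^2 = 24
  -> A = 24
B = 30^16 mod 43  (bits of 16 = 10000)
  bit 0 = 1: r = r^2 * 30 mod 43 = 1^2 * 30 = 1*30 = 30
  bit 1 = 0: r = r^2 mod 43 = 30^2 = 40
  bit 2 = 0: r = r^2 mod 43 = 40^2 = 9
  bit 3 = 0: r = r^2 mod 43 = 9^2 = 38
  bit 4 = 0: r = r^2 mod 43 = 38^2 = 25
  -> B = 25
s = B^a = 25^38 mod 43  (bits of 38 = 100110)
  bit 0 = 1: r = r^2 * 25 mod 43 = 1^2 * 25 = 1*25 = 25
  bit 1 = 0: r = r^2 mod 43 = 25^2 = 23
  bit 2 = 0: r = r^2 mod 43 = 23^2 = 13
  bit 3 = 1: r = r^2 * 25 mod 43 = 13^2 * 25 = 40*25 = 11
  bit 4 = 1: r = r^2 * 25 mod 43 = 11^2 * 25 = 35*25 = 15
  bit 5 = 0: r = r^2 mod 43 = 15^2 = 10
  -> s = B^a = 10

Answer: 10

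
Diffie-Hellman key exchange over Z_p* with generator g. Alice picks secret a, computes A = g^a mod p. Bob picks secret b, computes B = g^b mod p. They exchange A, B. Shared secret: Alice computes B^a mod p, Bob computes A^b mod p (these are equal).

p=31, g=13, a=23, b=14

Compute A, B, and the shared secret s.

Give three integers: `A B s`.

A = 13^23 mod 31  (bits of 23 = 10111)
  bit 0 = 1: r = r^2 * 13 mod 31 = 1^2 * 13 = 1*13 = 13
  bit 1 = 0: r = r^2 mod 31 = 13^2 = 14
  bit 2 = 1: r = r^2 * 13 mod 31 = 14^2 * 13 = 10*13 = 6
  bit 3 = 1: r = r^2 * 13 mod 31 = 6^2 * 13 = 5*13 = 3
  bit 4 = 1: r = r^2 * 13 mod 31 = 3^2 * 13 = 9*13 = 24
  -> A = 24
B = 13^14 mod 31  (bits of 14 = 1110)
  bit 0 = 1: r = r^2 * 13 mod 31 = 1^2 * 13 = 1*13 = 13
  bit 1 = 1: r = r^2 * 13 mod 31 = 13^2 * 13 = 14*13 = 27
  bit 2 = 1: r = r^2 * 13 mod 31 = 27^2 * 13 = 16*13 = 22
  bit 3 = 0: r = r^2 mod 31 = 22^2 = 19
  -> B = 19
s = B^a = 19^23 mod 31  (bits of 23 = 10111)
  bit 0 = 1: r = r^2 * 19 mod 31 = 1^2 * 19 = 1*19 = 19
  bit 1 = 0: r = r^2 mod 31 = 19^2 = 20
  bit 2 = 1: r = r^2 * 19 mod 31 = 20^2 * 19 = 28*19 = 5
  bit 3 = 1: r = r^2 * 19 mod 31 = 5^2 * 19 = 25*19 = 10
  bit 4 = 1: r = r^2 * 19 mod 31 = 10^2 * 19 = 7*19 = 9
  -> s = B^a = 9

Answer: 24 19 9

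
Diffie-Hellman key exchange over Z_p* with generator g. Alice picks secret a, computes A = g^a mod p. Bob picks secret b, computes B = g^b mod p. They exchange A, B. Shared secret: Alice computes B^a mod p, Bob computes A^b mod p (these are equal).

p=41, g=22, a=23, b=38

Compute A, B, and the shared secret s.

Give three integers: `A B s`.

Answer: 12 5 2

Derivation:
A = 22^23 mod 41  (bits of 23 = 10111)
  bit 0 = 1: r = r^2 * 22 mod 41 = 1^2 * 22 = 1*22 = 22
  bit 1 = 0: r = r^2 mod 41 = 22^2 = 33
  bit 2 = 1: r = r^2 * 22 mod 41 = 33^2 * 22 = 23*22 = 14
  bit 3 = 1: r = r^2 * 22 mod 41 = 14^2 * 22 = 32*22 = 7
  bit 4 = 1: r = r^2 * 22 mod 41 = 7^2 * 22 = 8*22 = 12
  -> A = 12
B = 22^38 mod 41  (bits of 38 = 100110)
  bit 0 = 1: r = r^2 * 22 mod 41 = 1^2 * 22 = 1*22 = 22
  bit 1 = 0: r = r^2 mod 41 = 22^2 = 33
  bit 2 = 0: r = r^2 mod 41 = 33^2 = 23
  bit 3 = 1: r = r^2 * 22 mod 41 = 23^2 * 22 = 37*22 = 35
  bit 4 = 1: r = r^2 * 22 mod 41 = 35^2 * 22 = 36*22 = 13
  bit 5 = 0: r = r^2 mod 41 = 13^2 = 5
  -> B = 5
s = B^a = 5^23 mod 41  (bits of 23 = 10111)
  bit 0 = 1: r = r^2 * 5 mod 41 = 1^2 * 5 = 1*5 = 5
  bit 1 = 0: r = r^2 mod 41 = 5^2 = 25
  bit 2 = 1: r = r^2 * 5 mod 41 = 25^2 * 5 = 10*5 = 9
  bit 3 = 1: r = r^2 * 5 mod 41 = 9^2 * 5 = 40*5 = 36
  bit 4 = 1: r = r^2 * 5 mod 41 = 36^2 * 5 = 25*5 = 2
  -> s = B^a = 2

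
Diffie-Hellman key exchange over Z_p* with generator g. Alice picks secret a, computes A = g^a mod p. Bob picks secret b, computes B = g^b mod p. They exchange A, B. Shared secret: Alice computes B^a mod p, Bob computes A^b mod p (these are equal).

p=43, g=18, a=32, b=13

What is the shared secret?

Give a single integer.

Answer: 10

Derivation:
A = 18^32 mod 43  (bits of 32 = 100000)
  bit 0 = 1: r = r^2 * 18 mod 43 = 1^2 * 18 = 1*18 = 18
  bit 1 = 0: r = r^2 mod 43 = 18^2 = 23
  bit 2 = 0: r = r^2 mod 43 = 23^2 = 13
  bit 3 = 0: r = r^2 mod 43 = 13^2 = 40
  bit 4 = 0: r = r^2 mod 43 = 40^2 = 9
  bit 5 = 0: r = r^2 mod 43 = 9^2 = 38
  -> A = 38
B = 18^13 mod 43  (bits of 13 = 1101)
  bit 0 = 1: r = r^2 * 18 mod 43 = 1^2 * 18 = 1*18 = 18
  bit 1 = 1: r = r^2 * 18 mod 43 = 18^2 * 18 = 23*18 = 27
  bit 2 = 0: r = r^2 mod 43 = 27^2 = 41
  bit 3 = 1: r = r^2 * 18 mod 43 = 41^2 * 18 = 4*18 = 29
  -> B = 29
s = B^a = 29^32 mod 43  (bits of 32 = 100000)
  bit 0 = 1: r = r^2 * 29 mod 43 = 1^2 * 29 = 1*29 = 29
  bit 1 = 0: r = r^2 mod 43 = 29^2 = 24
  bit 2 = 0: r = r^2 mod 43 = 24^2 = 17
  bit 3 = 0: r = r^2 mod 43 = 17^2 = 31
  bit 4 = 0: r = r^2 mod 43 = 31^2 = 15
  bit 5 = 0: r = r^2 mod 43 = 15^2 = 10
  -> s = B^a = 10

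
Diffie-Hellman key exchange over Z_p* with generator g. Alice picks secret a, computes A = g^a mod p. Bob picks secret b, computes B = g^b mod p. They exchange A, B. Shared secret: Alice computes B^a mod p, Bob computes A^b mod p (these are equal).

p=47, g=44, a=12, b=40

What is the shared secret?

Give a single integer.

Answer: 7

Derivation:
A = 44^12 mod 47  (bits of 12 = 1100)
  bit 0 = 1: r = r^2 * 44 mod 47 = 1^2 * 44 = 1*44 = 44
  bit 1 = 1: r = r^2 * 44 mod 47 = 44^2 * 44 = 9*44 = 20
  bit 2 = 0: r = r^2 mod 47 = 20^2 = 24
  bit 3 = 0: r = r^2 mod 47 = 24^2 = 12
  -> A = 12
B = 44^40 mod 47  (bits of 40 = 101000)
  bit 0 = 1: r = r^2 * 44 mod 47 = 1^2 * 44 = 1*44 = 44
  bit 1 = 0: r = r^2 mod 47 = 44^2 = 9
  bit 2 = 1: r = r^2 * 44 mod 47 = 9^2 * 44 = 34*44 = 39
  bit 3 = 0: r = r^2 mod 47 = 39^2 = 17
  bit 4 = 0: r = r^2 mod 47 = 17^2 = 7
  bit 5 = 0: r = r^2 mod 47 = 7^2 = 2
  -> B = 2
s = B^a = 2^12 mod 47  (bits of 12 = 1100)
  bit 0 = 1: r = r^2 * 2 mod 47 = 1^2 * 2 = 1*2 = 2
  bit 1 = 1: r = r^2 * 2 mod 47 = 2^2 * 2 = 4*2 = 8
  bit 2 = 0: r = r^2 mod 47 = 8^2 = 17
  bit 3 = 0: r = r^2 mod 47 = 17^2 = 7
  -> s = B^a = 7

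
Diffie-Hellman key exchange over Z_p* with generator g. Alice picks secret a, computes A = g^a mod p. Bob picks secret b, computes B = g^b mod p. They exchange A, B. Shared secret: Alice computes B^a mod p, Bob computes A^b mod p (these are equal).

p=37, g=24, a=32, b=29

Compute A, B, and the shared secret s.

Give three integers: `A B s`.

A = 24^32 mod 37  (bits of 32 = 100000)
  bit 0 = 1: r = r^2 * 24 mod 37 = 1^2 * 24 = 1*24 = 24
  bit 1 = 0: r = r^2 mod 37 = 24^2 = 21
  bit 2 = 0: r = r^2 mod 37 = 21^2 = 34
  bit 3 = 0: r = r^2 mod 37 = 34^2 = 9
  bit 4 = 0: r = r^2 mod 37 = 9^2 = 7
  bit 5 = 0: r = r^2 mod 37 = 7^2 = 12
  -> A = 12
B = 24^29 mod 37  (bits of 29 = 11101)
  bit 0 = 1: r = r^2 * 24 mod 37 = 1^2 * 24 = 1*24 = 24
  bit 1 = 1: r = r^2 * 24 mod 37 = 24^2 * 24 = 21*24 = 23
  bit 2 = 1: r = r^2 * 24 mod 37 = 23^2 * 24 = 11*24 = 5
  bit 3 = 0: r = r^2 mod 37 = 5^2 = 25
  bit 4 = 1: r = r^2 * 24 mod 37 = 25^2 * 24 = 33*24 = 15
  -> B = 15
s = B^a = 15^32 mod 37  (bits of 32 = 100000)
  bit 0 = 1: r = r^2 * 15 mod 37 = 1^2 * 15 = 1*15 = 15
  bit 1 = 0: r = r^2 mod 37 = 15^2 = 3
  bit 2 = 0: r = r^2 mod 37 = 3^2 = 9
  bit 3 = 0: r = r^2 mod 37 = 9^2 = 7
  bit 4 = 0: r = r^2 mod 37 = 7^2 = 12
  bit 5 = 0: r = r^2 mod 37 = 12^2 = 33
  -> s = B^a = 33

Answer: 12 15 33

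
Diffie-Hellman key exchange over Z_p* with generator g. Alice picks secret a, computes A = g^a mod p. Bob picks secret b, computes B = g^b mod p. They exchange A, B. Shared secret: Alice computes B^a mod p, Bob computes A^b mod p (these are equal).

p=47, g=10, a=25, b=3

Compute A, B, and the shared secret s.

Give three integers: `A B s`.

A = 10^25 mod 47  (bits of 25 = 11001)
  bit 0 = 1: r = r^2 * 10 mod 47 = 1^2 * 10 = 1*10 = 10
  bit 1 = 1: r = r^2 * 10 mod 47 = 10^2 * 10 = 6*10 = 13
  bit 2 = 0: r = r^2 mod 47 = 13^2 = 28
  bit 3 = 0: r = r^2 mod 47 = 28^2 = 32
  bit 4 = 1: r = r^2 * 10 mod 47 = 32^2 * 10 = 37*10 = 41
  -> A = 41
B = 10^3 mod 47  (bits of 3 = 11)
  bit 0 = 1: r = r^2 * 10 mod 47 = 1^2 * 10 = 1*10 = 10
  bit 1 = 1: r = r^2 * 10 mod 47 = 10^2 * 10 = 6*10 = 13
  -> B = 13
s = B^a = 13^25 mod 47  (bits of 25 = 11001)
  bit 0 = 1: r = r^2 * 13 mod 47 = 1^2 * 13 = 1*13 = 13
  bit 1 = 1: r = r^2 * 13 mod 47 = 13^2 * 13 = 28*13 = 35
  bit 2 = 0: r = r^2 mod 47 = 35^2 = 3
  bit 3 = 0: r = r^2 mod 47 = 3^2 = 9
  bit 4 = 1: r = r^2 * 13 mod 47 = 9^2 * 13 = 34*13 = 19
  -> s = B^a = 19

Answer: 41 13 19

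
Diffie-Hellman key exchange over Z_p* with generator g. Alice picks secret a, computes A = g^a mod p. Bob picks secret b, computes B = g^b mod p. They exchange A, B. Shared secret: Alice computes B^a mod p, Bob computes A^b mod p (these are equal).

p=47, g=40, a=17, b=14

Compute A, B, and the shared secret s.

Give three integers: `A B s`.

Answer: 41 34 16

Derivation:
A = 40^17 mod 47  (bits of 17 = 10001)
  bit 0 = 1: r = r^2 * 40 mod 47 = 1^2 * 40 = 1*40 = 40
  bit 1 = 0: r = r^2 mod 47 = 40^2 = 2
  bit 2 = 0: r = r^2 mod 47 = 2^2 = 4
  bit 3 = 0: r = r^2 mod 47 = 4^2 = 16
  bit 4 = 1: r = r^2 * 40 mod 47 = 16^2 * 40 = 21*40 = 41
  -> A = 41
B = 40^14 mod 47  (bits of 14 = 1110)
  bit 0 = 1: r = r^2 * 40 mod 47 = 1^2 * 40 = 1*40 = 40
  bit 1 = 1: r = r^2 * 40 mod 47 = 40^2 * 40 = 2*40 = 33
  bit 2 = 1: r = r^2 * 40 mod 47 = 33^2 * 40 = 8*40 = 38
  bit 3 = 0: r = r^2 mod 47 = 38^2 = 34
  -> B = 34
s = B^a = 34^17 mod 47  (bits of 17 = 10001)
  bit 0 = 1: r = r^2 * 34 mod 47 = 1^2 * 34 = 1*34 = 34
  bit 1 = 0: r = r^2 mod 47 = 34^2 = 28
  bit 2 = 0: r = r^2 mod 47 = 28^2 = 32
  bit 3 = 0: r = r^2 mod 47 = 32^2 = 37
  bit 4 = 1: r = r^2 * 34 mod 47 = 37^2 * 34 = 6*34 = 16
  -> s = B^a = 16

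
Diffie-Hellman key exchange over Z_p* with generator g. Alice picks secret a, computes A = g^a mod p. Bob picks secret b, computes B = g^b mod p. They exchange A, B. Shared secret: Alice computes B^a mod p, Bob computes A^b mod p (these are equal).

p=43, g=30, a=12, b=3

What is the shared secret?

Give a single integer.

Answer: 35

Derivation:
A = 30^12 mod 43  (bits of 12 = 1100)
  bit 0 = 1: r = r^2 * 30 mod 43 = 1^2 * 30 = 1*30 = 30
  bit 1 = 1: r = r^2 * 30 mod 43 = 30^2 * 30 = 40*30 = 39
  bit 2 = 0: r = r^2 mod 43 = 39^2 = 16
  bit 3 = 0: r = r^2 mod 43 = 16^2 = 41
  -> A = 41
B = 30^3 mod 43  (bits of 3 = 11)
  bit 0 = 1: r = r^2 * 30 mod 43 = 1^2 * 30 = 1*30 = 30
  bit 1 = 1: r = r^2 * 30 mod 43 = 30^2 * 30 = 40*30 = 39
  -> B = 39
s = B^a = 39^12 mod 43  (bits of 12 = 1100)
  bit 0 = 1: r = r^2 * 39 mod 43 = 1^2 * 39 = 1*39 = 39
  bit 1 = 1: r = r^2 * 39 mod 43 = 39^2 * 39 = 16*39 = 22
  bit 2 = 0: r = r^2 mod 43 = 22^2 = 11
  bit 3 = 0: r = r^2 mod 43 = 11^2 = 35
  -> s = B^a = 35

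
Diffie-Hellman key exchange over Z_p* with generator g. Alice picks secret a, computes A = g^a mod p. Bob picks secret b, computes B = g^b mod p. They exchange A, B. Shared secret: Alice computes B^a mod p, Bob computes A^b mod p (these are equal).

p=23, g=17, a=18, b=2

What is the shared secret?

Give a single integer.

Answer: 9

Derivation:
A = 17^18 mod 23  (bits of 18 = 10010)
  bit 0 = 1: r = r^2 * 17 mod 23 = 1^2 * 17 = 1*17 = 17
  bit 1 = 0: r = r^2 mod 23 = 17^2 = 13
  bit 2 = 0: r = r^2 mod 23 = 13^2 = 8
  bit 3 = 1: r = r^2 * 17 mod 23 = 8^2 * 17 = 18*17 = 7
  bit 4 = 0: r = r^2 mod 23 = 7^2 = 3
  -> A = 3
B = 17^2 mod 23  (bits of 2 = 10)
  bit 0 = 1: r = r^2 * 17 mod 23 = 1^2 * 17 = 1*17 = 17
  bit 1 = 0: r = r^2 mod 23 = 17^2 = 13
  -> B = 13
s = B^a = 13^18 mod 23  (bits of 18 = 10010)
  bit 0 = 1: r = r^2 * 13 mod 23 = 1^2 * 13 = 1*13 = 13
  bit 1 = 0: r = r^2 mod 23 = 13^2 = 8
  bit 2 = 0: r = r^2 mod 23 = 8^2 = 18
  bit 3 = 1: r = r^2 * 13 mod 23 = 18^2 * 13 = 2*13 = 3
  bit 4 = 0: r = r^2 mod 23 = 3^2 = 9
  -> s = B^a = 9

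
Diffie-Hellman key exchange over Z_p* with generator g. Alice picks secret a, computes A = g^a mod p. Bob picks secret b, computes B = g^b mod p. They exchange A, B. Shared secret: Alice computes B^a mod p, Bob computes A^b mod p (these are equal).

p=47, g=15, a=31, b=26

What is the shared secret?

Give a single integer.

Answer: 32

Derivation:
A = 15^31 mod 47  (bits of 31 = 11111)
  bit 0 = 1: r = r^2 * 15 mod 47 = 1^2 * 15 = 1*15 = 15
  bit 1 = 1: r = r^2 * 15 mod 47 = 15^2 * 15 = 37*15 = 38
  bit 2 = 1: r = r^2 * 15 mod 47 = 38^2 * 15 = 34*15 = 40
  bit 3 = 1: r = r^2 * 15 mod 47 = 40^2 * 15 = 2*15 = 30
  bit 4 = 1: r = r^2 * 15 mod 47 = 30^2 * 15 = 7*15 = 11
  -> A = 11
B = 15^26 mod 47  (bits of 26 = 11010)
  bit 0 = 1: r = r^2 * 15 mod 47 = 1^2 * 15 = 1*15 = 15
  bit 1 = 1: r = r^2 * 15 mod 47 = 15^2 * 15 = 37*15 = 38
  bit 2 = 0: r = r^2 mod 47 = 38^2 = 34
  bit 3 = 1: r = r^2 * 15 mod 47 = 34^2 * 15 = 28*15 = 44
  bit 4 = 0: r = r^2 mod 47 = 44^2 = 9
  -> B = 9
s = B^a = 9^31 mod 47  (bits of 31 = 11111)
  bit 0 = 1: r = r^2 * 9 mod 47 = 1^2 * 9 = 1*9 = 9
  bit 1 = 1: r = r^2 * 9 mod 47 = 9^2 * 9 = 34*9 = 24
  bit 2 = 1: r = r^2 * 9 mod 47 = 24^2 * 9 = 12*9 = 14
  bit 3 = 1: r = r^2 * 9 mod 47 = 14^2 * 9 = 8*9 = 25
  bit 4 = 1: r = r^2 * 9 mod 47 = 25^2 * 9 = 14*9 = 32
  -> s = B^a = 32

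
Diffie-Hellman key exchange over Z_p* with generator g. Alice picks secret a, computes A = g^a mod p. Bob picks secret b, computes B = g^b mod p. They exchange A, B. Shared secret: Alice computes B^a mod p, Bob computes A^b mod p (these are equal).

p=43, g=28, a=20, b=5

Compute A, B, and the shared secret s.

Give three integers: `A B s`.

A = 28^20 mod 43  (bits of 20 = 10100)
  bit 0 = 1: r = r^2 * 28 mod 43 = 1^2 * 28 = 1*28 = 28
  bit 1 = 0: r = r^2 mod 43 = 28^2 = 10
  bit 2 = 1: r = r^2 * 28 mod 43 = 10^2 * 28 = 14*28 = 5
  bit 3 = 0: r = r^2 mod 43 = 5^2 = 25
  bit 4 = 0: r = r^2 mod 43 = 25^2 = 23
  -> A = 23
B = 28^5 mod 43  (bits of 5 = 101)
  bit 0 = 1: r = r^2 * 28 mod 43 = 1^2 * 28 = 1*28 = 28
  bit 1 = 0: r = r^2 mod 43 = 28^2 = 10
  bit 2 = 1: r = r^2 * 28 mod 43 = 10^2 * 28 = 14*28 = 5
  -> B = 5
s = B^a = 5^20 mod 43  (bits of 20 = 10100)
  bit 0 = 1: r = r^2 * 5 mod 43 = 1^2 * 5 = 1*5 = 5
  bit 1 = 0: r = r^2 mod 43 = 5^2 = 25
  bit 2 = 1: r = r^2 * 5 mod 43 = 25^2 * 5 = 23*5 = 29
  bit 3 = 0: r = r^2 mod 43 = 29^2 = 24
  bit 4 = 0: r = r^2 mod 43 = 24^2 = 17
  -> s = B^a = 17

Answer: 23 5 17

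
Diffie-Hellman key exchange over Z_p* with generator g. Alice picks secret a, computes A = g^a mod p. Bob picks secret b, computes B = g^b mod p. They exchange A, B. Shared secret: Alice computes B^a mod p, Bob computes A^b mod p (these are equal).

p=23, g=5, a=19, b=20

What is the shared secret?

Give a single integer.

A = 5^19 mod 23  (bits of 19 = 10011)
  bit 0 = 1: r = r^2 * 5 mod 23 = 1^2 * 5 = 1*5 = 5
  bit 1 = 0: r = r^2 mod 23 = 5^2 = 2
  bit 2 = 0: r = r^2 mod 23 = 2^2 = 4
  bit 3 = 1: r = r^2 * 5 mod 23 = 4^2 * 5 = 16*5 = 11
  bit 4 = 1: r = r^2 * 5 mod 23 = 11^2 * 5 = 6*5 = 7
  -> A = 7
B = 5^20 mod 23  (bits of 20 = 10100)
  bit 0 = 1: r = r^2 * 5 mod 23 = 1^2 * 5 = 1*5 = 5
  bit 1 = 0: r = r^2 mod 23 = 5^2 = 2
  bit 2 = 1: r = r^2 * 5 mod 23 = 2^2 * 5 = 4*5 = 20
  bit 3 = 0: r = r^2 mod 23 = 20^2 = 9
  bit 4 = 0: r = r^2 mod 23 = 9^2 = 12
  -> B = 12
s = B^a = 12^19 mod 23  (bits of 19 = 10011)
  bit 0 = 1: r = r^2 * 12 mod 23 = 1^2 * 12 = 1*12 = 12
  bit 1 = 0: r = r^2 mod 23 = 12^2 = 6
  bit 2 = 0: r = r^2 mod 23 = 6^2 = 13
  bit 3 = 1: r = r^2 * 12 mod 23 = 13^2 * 12 = 8*12 = 4
  bit 4 = 1: r = r^2 * 12 mod 23 = 4^2 * 12 = 16*12 = 8
  -> s = B^a = 8

Answer: 8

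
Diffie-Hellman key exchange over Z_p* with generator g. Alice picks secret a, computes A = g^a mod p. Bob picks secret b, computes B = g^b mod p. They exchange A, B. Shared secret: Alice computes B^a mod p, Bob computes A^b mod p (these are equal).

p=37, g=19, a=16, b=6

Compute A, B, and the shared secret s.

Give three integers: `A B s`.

A = 19^16 mod 37  (bits of 16 = 10000)
  bit 0 = 1: r = r^2 * 19 mod 37 = 1^2 * 19 = 1*19 = 19
  bit 1 = 0: r = r^2 mod 37 = 19^2 = 28
  bit 2 = 0: r = r^2 mod 37 = 28^2 = 7
  bit 3 = 0: r = r^2 mod 37 = 7^2 = 12
  bit 4 = 0: r = r^2 mod 37 = 12^2 = 33
  -> A = 33
B = 19^6 mod 37  (bits of 6 = 110)
  bit 0 = 1: r = r^2 * 19 mod 37 = 1^2 * 19 = 1*19 = 19
  bit 1 = 1: r = r^2 * 19 mod 37 = 19^2 * 19 = 28*19 = 14
  bit 2 = 0: r = r^2 mod 37 = 14^2 = 11
  -> B = 11
s = B^a = 11^16 mod 37  (bits of 16 = 10000)
  bit 0 = 1: r = r^2 * 11 mod 37 = 1^2 * 11 = 1*11 = 11
  bit 1 = 0: r = r^2 mod 37 = 11^2 = 10
  bit 2 = 0: r = r^2 mod 37 = 10^2 = 26
  bit 3 = 0: r = r^2 mod 37 = 26^2 = 10
  bit 4 = 0: r = r^2 mod 37 = 10^2 = 26
  -> s = B^a = 26

Answer: 33 11 26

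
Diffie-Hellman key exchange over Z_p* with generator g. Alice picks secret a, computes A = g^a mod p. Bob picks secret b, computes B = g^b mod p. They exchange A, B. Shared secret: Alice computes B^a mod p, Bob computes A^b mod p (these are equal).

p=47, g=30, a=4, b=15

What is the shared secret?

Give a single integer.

A = 30^4 mod 47  (bits of 4 = 100)
  bit 0 = 1: r = r^2 * 30 mod 47 = 1^2 * 30 = 1*30 = 30
  bit 1 = 0: r = r^2 mod 47 = 30^2 = 7
  bit 2 = 0: r = r^2 mod 47 = 7^2 = 2
  -> A = 2
B = 30^15 mod 47  (bits of 15 = 1111)
  bit 0 = 1: r = r^2 * 30 mod 47 = 1^2 * 30 = 1*30 = 30
  bit 1 = 1: r = r^2 * 30 mod 47 = 30^2 * 30 = 7*30 = 22
  bit 2 = 1: r = r^2 * 30 mod 47 = 22^2 * 30 = 14*30 = 44
  bit 3 = 1: r = r^2 * 30 mod 47 = 44^2 * 30 = 9*30 = 35
  -> B = 35
s = B^a = 35^4 mod 47  (bits of 4 = 100)
  bit 0 = 1: r = r^2 * 35 mod 47 = 1^2 * 35 = 1*35 = 35
  bit 1 = 0: r = r^2 mod 47 = 35^2 = 3
  bit 2 = 0: r = r^2 mod 47 = 3^2 = 9
  -> s = B^a = 9

Answer: 9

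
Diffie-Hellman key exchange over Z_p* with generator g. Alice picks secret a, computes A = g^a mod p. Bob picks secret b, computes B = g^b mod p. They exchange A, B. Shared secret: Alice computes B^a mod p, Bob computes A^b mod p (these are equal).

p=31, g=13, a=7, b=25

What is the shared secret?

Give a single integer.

A = 13^7 mod 31  (bits of 7 = 111)
  bit 0 = 1: r = r^2 * 13 mod 31 = 1^2 * 13 = 1*13 = 13
  bit 1 = 1: r = r^2 * 13 mod 31 = 13^2 * 13 = 14*13 = 27
  bit 2 = 1: r = r^2 * 13 mod 31 = 27^2 * 13 = 16*13 = 22
  -> A = 22
B = 13^25 mod 31  (bits of 25 = 11001)
  bit 0 = 1: r = r^2 * 13 mod 31 = 1^2 * 13 = 1*13 = 13
  bit 1 = 1: r = r^2 * 13 mod 31 = 13^2 * 13 = 14*13 = 27
  bit 2 = 0: r = r^2 mod 31 = 27^2 = 16
  bit 3 = 0: r = r^2 mod 31 = 16^2 = 8
  bit 4 = 1: r = r^2 * 13 mod 31 = 8^2 * 13 = 2*13 = 26
  -> B = 26
s = B^a = 26^7 mod 31  (bits of 7 = 111)
  bit 0 = 1: r = r^2 * 26 mod 31 = 1^2 * 26 = 1*26 = 26
  bit 1 = 1: r = r^2 * 26 mod 31 = 26^2 * 26 = 25*26 = 30
  bit 2 = 1: r = r^2 * 26 mod 31 = 30^2 * 26 = 1*26 = 26
  -> s = B^a = 26

Answer: 26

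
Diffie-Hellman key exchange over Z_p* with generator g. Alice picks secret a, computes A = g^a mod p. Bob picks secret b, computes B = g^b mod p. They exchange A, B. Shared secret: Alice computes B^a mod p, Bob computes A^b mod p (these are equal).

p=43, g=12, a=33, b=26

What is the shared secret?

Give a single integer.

Answer: 16

Derivation:
A = 12^33 mod 43  (bits of 33 = 100001)
  bit 0 = 1: r = r^2 * 12 mod 43 = 1^2 * 12 = 1*12 = 12
  bit 1 = 0: r = r^2 mod 43 = 12^2 = 15
  bit 2 = 0: r = r^2 mod 43 = 15^2 = 10
  bit 3 = 0: r = r^2 mod 43 = 10^2 = 14
  bit 4 = 0: r = r^2 mod 43 = 14^2 = 24
  bit 5 = 1: r = r^2 * 12 mod 43 = 24^2 * 12 = 17*12 = 32
  -> A = 32
B = 12^26 mod 43  (bits of 26 = 11010)
  bit 0 = 1: r = r^2 * 12 mod 43 = 1^2 * 12 = 1*12 = 12
  bit 1 = 1: r = r^2 * 12 mod 43 = 12^2 * 12 = 15*12 = 8
  bit 2 = 0: r = r^2 mod 43 = 8^2 = 21
  bit 3 = 1: r = r^2 * 12 mod 43 = 21^2 * 12 = 11*12 = 3
  bit 4 = 0: r = r^2 mod 43 = 3^2 = 9
  -> B = 9
s = B^a = 9^33 mod 43  (bits of 33 = 100001)
  bit 0 = 1: r = r^2 * 9 mod 43 = 1^2 * 9 = 1*9 = 9
  bit 1 = 0: r = r^2 mod 43 = 9^2 = 38
  bit 2 = 0: r = r^2 mod 43 = 38^2 = 25
  bit 3 = 0: r = r^2 mod 43 = 25^2 = 23
  bit 4 = 0: r = r^2 mod 43 = 23^2 = 13
  bit 5 = 1: r = r^2 * 9 mod 43 = 13^2 * 9 = 40*9 = 16
  -> s = B^a = 16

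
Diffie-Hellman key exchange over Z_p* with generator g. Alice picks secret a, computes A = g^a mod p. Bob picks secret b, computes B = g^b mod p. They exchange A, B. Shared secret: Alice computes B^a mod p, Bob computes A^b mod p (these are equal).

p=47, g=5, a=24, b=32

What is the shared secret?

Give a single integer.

Answer: 7

Derivation:
A = 5^24 mod 47  (bits of 24 = 11000)
  bit 0 = 1: r = r^2 * 5 mod 47 = 1^2 * 5 = 1*5 = 5
  bit 1 = 1: r = r^2 * 5 mod 47 = 5^2 * 5 = 25*5 = 31
  bit 2 = 0: r = r^2 mod 47 = 31^2 = 21
  bit 3 = 0: r = r^2 mod 47 = 21^2 = 18
  bit 4 = 0: r = r^2 mod 47 = 18^2 = 42
  -> A = 42
B = 5^32 mod 47  (bits of 32 = 100000)
  bit 0 = 1: r = r^2 * 5 mod 47 = 1^2 * 5 = 1*5 = 5
  bit 1 = 0: r = r^2 mod 47 = 5^2 = 25
  bit 2 = 0: r = r^2 mod 47 = 25^2 = 14
  bit 3 = 0: r = r^2 mod 47 = 14^2 = 8
  bit 4 = 0: r = r^2 mod 47 = 8^2 = 17
  bit 5 = 0: r = r^2 mod 47 = 17^2 = 7
  -> B = 7
s = B^a = 7^24 mod 47  (bits of 24 = 11000)
  bit 0 = 1: r = r^2 * 7 mod 47 = 1^2 * 7 = 1*7 = 7
  bit 1 = 1: r = r^2 * 7 mod 47 = 7^2 * 7 = 2*7 = 14
  bit 2 = 0: r = r^2 mod 47 = 14^2 = 8
  bit 3 = 0: r = r^2 mod 47 = 8^2 = 17
  bit 4 = 0: r = r^2 mod 47 = 17^2 = 7
  -> s = B^a = 7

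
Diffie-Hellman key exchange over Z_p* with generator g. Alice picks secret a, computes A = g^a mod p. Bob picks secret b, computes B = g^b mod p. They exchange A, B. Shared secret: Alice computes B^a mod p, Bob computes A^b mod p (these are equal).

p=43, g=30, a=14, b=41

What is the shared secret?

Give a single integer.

Answer: 36

Derivation:
A = 30^14 mod 43  (bits of 14 = 1110)
  bit 0 = 1: r = r^2 * 30 mod 43 = 1^2 * 30 = 1*30 = 30
  bit 1 = 1: r = r^2 * 30 mod 43 = 30^2 * 30 = 40*30 = 39
  bit 2 = 1: r = r^2 * 30 mod 43 = 39^2 * 30 = 16*30 = 7
  bit 3 = 0: r = r^2 mod 43 = 7^2 = 6
  -> A = 6
B = 30^41 mod 43  (bits of 41 = 101001)
  bit 0 = 1: r = r^2 * 30 mod 43 = 1^2 * 30 = 1*30 = 30
  bit 1 = 0: r = r^2 mod 43 = 30^2 = 40
  bit 2 = 1: r = r^2 * 30 mod 43 = 40^2 * 30 = 9*30 = 12
  bit 3 = 0: r = r^2 mod 43 = 12^2 = 15
  bit 4 = 0: r = r^2 mod 43 = 15^2 = 10
  bit 5 = 1: r = r^2 * 30 mod 43 = 10^2 * 30 = 14*30 = 33
  -> B = 33
s = B^a = 33^14 mod 43  (bits of 14 = 1110)
  bit 0 = 1: r = r^2 * 33 mod 43 = 1^2 * 33 = 1*33 = 33
  bit 1 = 1: r = r^2 * 33 mod 43 = 33^2 * 33 = 14*33 = 32
  bit 2 = 1: r = r^2 * 33 mod 43 = 32^2 * 33 = 35*33 = 37
  bit 3 = 0: r = r^2 mod 43 = 37^2 = 36
  -> s = B^a = 36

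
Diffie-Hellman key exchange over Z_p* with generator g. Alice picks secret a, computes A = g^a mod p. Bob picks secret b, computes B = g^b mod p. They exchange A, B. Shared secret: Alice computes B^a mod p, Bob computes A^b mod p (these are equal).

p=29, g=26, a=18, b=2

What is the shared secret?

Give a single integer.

Answer: 7

Derivation:
A = 26^18 mod 29  (bits of 18 = 10010)
  bit 0 = 1: r = r^2 * 26 mod 29 = 1^2 * 26 = 1*26 = 26
  bit 1 = 0: r = r^2 mod 29 = 26^2 = 9
  bit 2 = 0: r = r^2 mod 29 = 9^2 = 23
  bit 3 = 1: r = r^2 * 26 mod 29 = 23^2 * 26 = 7*26 = 8
  bit 4 = 0: r = r^2 mod 29 = 8^2 = 6
  -> A = 6
B = 26^2 mod 29  (bits of 2 = 10)
  bit 0 = 1: r = r^2 * 26 mod 29 = 1^2 * 26 = 1*26 = 26
  bit 1 = 0: r = r^2 mod 29 = 26^2 = 9
  -> B = 9
s = B^a = 9^18 mod 29  (bits of 18 = 10010)
  bit 0 = 1: r = r^2 * 9 mod 29 = 1^2 * 9 = 1*9 = 9
  bit 1 = 0: r = r^2 mod 29 = 9^2 = 23
  bit 2 = 0: r = r^2 mod 29 = 23^2 = 7
  bit 3 = 1: r = r^2 * 9 mod 29 = 7^2 * 9 = 20*9 = 6
  bit 4 = 0: r = r^2 mod 29 = 6^2 = 7
  -> s = B^a = 7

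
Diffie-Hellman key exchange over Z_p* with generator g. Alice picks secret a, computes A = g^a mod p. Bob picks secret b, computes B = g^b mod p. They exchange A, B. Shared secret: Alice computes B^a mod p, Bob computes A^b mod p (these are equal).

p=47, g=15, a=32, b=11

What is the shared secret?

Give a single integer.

Answer: 7

Derivation:
A = 15^32 mod 47  (bits of 32 = 100000)
  bit 0 = 1: r = r^2 * 15 mod 47 = 1^2 * 15 = 1*15 = 15
  bit 1 = 0: r = r^2 mod 47 = 15^2 = 37
  bit 2 = 0: r = r^2 mod 47 = 37^2 = 6
  bit 3 = 0: r = r^2 mod 47 = 6^2 = 36
  bit 4 = 0: r = r^2 mod 47 = 36^2 = 27
  bit 5 = 0: r = r^2 mod 47 = 27^2 = 24
  -> A = 24
B = 15^11 mod 47  (bits of 11 = 1011)
  bit 0 = 1: r = r^2 * 15 mod 47 = 1^2 * 15 = 1*15 = 15
  bit 1 = 0: r = r^2 mod 47 = 15^2 = 37
  bit 2 = 1: r = r^2 * 15 mod 47 = 37^2 * 15 = 6*15 = 43
  bit 3 = 1: r = r^2 * 15 mod 47 = 43^2 * 15 = 16*15 = 5
  -> B = 5
s = B^a = 5^32 mod 47  (bits of 32 = 100000)
  bit 0 = 1: r = r^2 * 5 mod 47 = 1^2 * 5 = 1*5 = 5
  bit 1 = 0: r = r^2 mod 47 = 5^2 = 25
  bit 2 = 0: r = r^2 mod 47 = 25^2 = 14
  bit 3 = 0: r = r^2 mod 47 = 14^2 = 8
  bit 4 = 0: r = r^2 mod 47 = 8^2 = 17
  bit 5 = 0: r = r^2 mod 47 = 17^2 = 7
  -> s = B^a = 7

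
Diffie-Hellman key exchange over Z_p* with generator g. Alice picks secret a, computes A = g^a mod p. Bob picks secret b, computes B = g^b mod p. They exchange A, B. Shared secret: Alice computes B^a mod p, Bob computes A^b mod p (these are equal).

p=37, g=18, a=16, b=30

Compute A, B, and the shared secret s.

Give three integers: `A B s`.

A = 18^16 mod 37  (bits of 16 = 10000)
  bit 0 = 1: r = r^2 * 18 mod 37 = 1^2 * 18 = 1*18 = 18
  bit 1 = 0: r = r^2 mod 37 = 18^2 = 28
  bit 2 = 0: r = r^2 mod 37 = 28^2 = 7
  bit 3 = 0: r = r^2 mod 37 = 7^2 = 12
  bit 4 = 0: r = r^2 mod 37 = 12^2 = 33
  -> A = 33
B = 18^30 mod 37  (bits of 30 = 11110)
  bit 0 = 1: r = r^2 * 18 mod 37 = 1^2 * 18 = 1*18 = 18
  bit 1 = 1: r = r^2 * 18 mod 37 = 18^2 * 18 = 28*18 = 23
  bit 2 = 1: r = r^2 * 18 mod 37 = 23^2 * 18 = 11*18 = 13
  bit 3 = 1: r = r^2 * 18 mod 37 = 13^2 * 18 = 21*18 = 8
  bit 4 = 0: r = r^2 mod 37 = 8^2 = 27
  -> B = 27
s = B^a = 27^16 mod 37  (bits of 16 = 10000)
  bit 0 = 1: r = r^2 * 27 mod 37 = 1^2 * 27 = 1*27 = 27
  bit 1 = 0: r = r^2 mod 37 = 27^2 = 26
  bit 2 = 0: r = r^2 mod 37 = 26^2 = 10
  bit 3 = 0: r = r^2 mod 37 = 10^2 = 26
  bit 4 = 0: r = r^2 mod 37 = 26^2 = 10
  -> s = B^a = 10

Answer: 33 27 10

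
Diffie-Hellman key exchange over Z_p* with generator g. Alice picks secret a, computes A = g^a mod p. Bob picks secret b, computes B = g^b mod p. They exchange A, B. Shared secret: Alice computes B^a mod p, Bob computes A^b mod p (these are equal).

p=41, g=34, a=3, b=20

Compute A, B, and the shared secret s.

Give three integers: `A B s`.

Answer: 26 40 40

Derivation:
A = 34^3 mod 41  (bits of 3 = 11)
  bit 0 = 1: r = r^2 * 34 mod 41 = 1^2 * 34 = 1*34 = 34
  bit 1 = 1: r = r^2 * 34 mod 41 = 34^2 * 34 = 8*34 = 26
  -> A = 26
B = 34^20 mod 41  (bits of 20 = 10100)
  bit 0 = 1: r = r^2 * 34 mod 41 = 1^2 * 34 = 1*34 = 34
  bit 1 = 0: r = r^2 mod 41 = 34^2 = 8
  bit 2 = 1: r = r^2 * 34 mod 41 = 8^2 * 34 = 23*34 = 3
  bit 3 = 0: r = r^2 mod 41 = 3^2 = 9
  bit 4 = 0: r = r^2 mod 41 = 9^2 = 40
  -> B = 40
s = B^a = 40^3 mod 41  (bits of 3 = 11)
  bit 0 = 1: r = r^2 * 40 mod 41 = 1^2 * 40 = 1*40 = 40
  bit 1 = 1: r = r^2 * 40 mod 41 = 40^2 * 40 = 1*40 = 40
  -> s = B^a = 40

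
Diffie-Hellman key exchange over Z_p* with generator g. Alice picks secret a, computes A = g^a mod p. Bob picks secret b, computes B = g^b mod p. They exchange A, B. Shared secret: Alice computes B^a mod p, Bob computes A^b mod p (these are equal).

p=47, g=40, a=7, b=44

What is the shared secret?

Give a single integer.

A = 40^7 mod 47  (bits of 7 = 111)
  bit 0 = 1: r = r^2 * 40 mod 47 = 1^2 * 40 = 1*40 = 40
  bit 1 = 1: r = r^2 * 40 mod 47 = 40^2 * 40 = 2*40 = 33
  bit 2 = 1: r = r^2 * 40 mod 47 = 33^2 * 40 = 8*40 = 38
  -> A = 38
B = 40^44 mod 47  (bits of 44 = 101100)
  bit 0 = 1: r = r^2 * 40 mod 47 = 1^2 * 40 = 1*40 = 40
  bit 1 = 0: r = r^2 mod 47 = 40^2 = 2
  bit 2 = 1: r = r^2 * 40 mod 47 = 2^2 * 40 = 4*40 = 19
  bit 3 = 1: r = r^2 * 40 mod 47 = 19^2 * 40 = 32*40 = 11
  bit 4 = 0: r = r^2 mod 47 = 11^2 = 27
  bit 5 = 0: r = r^2 mod 47 = 27^2 = 24
  -> B = 24
s = B^a = 24^7 mod 47  (bits of 7 = 111)
  bit 0 = 1: r = r^2 * 24 mod 47 = 1^2 * 24 = 1*24 = 24
  bit 1 = 1: r = r^2 * 24 mod 47 = 24^2 * 24 = 12*24 = 6
  bit 2 = 1: r = r^2 * 24 mod 47 = 6^2 * 24 = 36*24 = 18
  -> s = B^a = 18

Answer: 18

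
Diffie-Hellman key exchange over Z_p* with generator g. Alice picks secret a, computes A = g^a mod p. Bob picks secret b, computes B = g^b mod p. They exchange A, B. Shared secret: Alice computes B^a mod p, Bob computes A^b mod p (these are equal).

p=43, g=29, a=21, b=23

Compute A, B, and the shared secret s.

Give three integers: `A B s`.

A = 29^21 mod 43  (bits of 21 = 10101)
  bit 0 = 1: r = r^2 * 29 mod 43 = 1^2 * 29 = 1*29 = 29
  bit 1 = 0: r = r^2 mod 43 = 29^2 = 24
  bit 2 = 1: r = r^2 * 29 mod 43 = 24^2 * 29 = 17*29 = 20
  bit 3 = 0: r = r^2 mod 43 = 20^2 = 13
  bit 4 = 1: r = r^2 * 29 mod 43 = 13^2 * 29 = 40*29 = 42
  -> A = 42
B = 29^23 mod 43  (bits of 23 = 10111)
  bit 0 = 1: r = r^2 * 29 mod 43 = 1^2 * 29 = 1*29 = 29
  bit 1 = 0: r = r^2 mod 43 = 29^2 = 24
  bit 2 = 1: r = r^2 * 29 mod 43 = 24^2 * 29 = 17*29 = 20
  bit 3 = 1: r = r^2 * 29 mod 43 = 20^2 * 29 = 13*29 = 33
  bit 4 = 1: r = r^2 * 29 mod 43 = 33^2 * 29 = 14*29 = 19
  -> B = 19
s = B^a = 19^21 mod 43  (bits of 21 = 10101)
  bit 0 = 1: r = r^2 * 19 mod 43 = 1^2 * 19 = 1*19 = 19
  bit 1 = 0: r = r^2 mod 43 = 19^2 = 17
  bit 2 = 1: r = r^2 * 19 mod 43 = 17^2 * 19 = 31*19 = 30
  bit 3 = 0: r = r^2 mod 43 = 30^2 = 40
  bit 4 = 1: r = r^2 * 19 mod 43 = 40^2 * 19 = 9*19 = 42
  -> s = B^a = 42

Answer: 42 19 42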